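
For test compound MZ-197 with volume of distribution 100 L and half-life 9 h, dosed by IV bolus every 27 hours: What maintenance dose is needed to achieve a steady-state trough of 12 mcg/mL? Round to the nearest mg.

8400 mg

τ/t½ = 27/9 ≈ 3, so f = (1/2)^(27/9) ≈ 0.125000.
Cmin,ss = (D/Vd)·f/(1−f), so D = Cmin,ss·Vd·(1−f)/f.
D = 12 × 100 × (1−f)/f ≈ 12 × 100 × 7.00000 ≈ 8400.00 mg.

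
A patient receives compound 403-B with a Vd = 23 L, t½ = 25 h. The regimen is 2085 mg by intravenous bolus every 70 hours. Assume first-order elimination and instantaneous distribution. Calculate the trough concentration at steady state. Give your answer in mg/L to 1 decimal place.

τ/t½ = 70/25 ≈ 2.8, so fraction remaining f = (1/2)^(70/25) ≈ 0.1436.
At steady state, accumulation factor R = 1/(1 − e^(−kτ)) ≈ 1.1677.
Single-dose peak C₀ = D/Vd = 2085/23 ≈ 90.652 mg/L.
Cmax,ss = C₀/(1 − f) ≈ 90.652/0.8564 ≈ 105.852 mg/L.
Steady-state trough Cmin,ss = Cmax,ss·f ≈ 105.852 × 0.1436 ≈ 15.200 mg/L.

15.2 mg/L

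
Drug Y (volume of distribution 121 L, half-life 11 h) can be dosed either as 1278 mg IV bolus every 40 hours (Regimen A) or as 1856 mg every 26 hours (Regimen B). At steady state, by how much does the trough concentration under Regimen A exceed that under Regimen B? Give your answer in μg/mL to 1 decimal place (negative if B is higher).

Regimen A: f = (1/2)^(40/11) ≈ 0.0804; Cmin,ss = (1278/121)·f/(1−f) ≈ 0.923 μg/mL.
Regimen B: f = (1/2)^(26/11) ≈ 0.1943; Cmin,ss = (1856/121)·f/(1−f) ≈ 3.699 μg/mL.
Difference ≈ 0.923 − 3.699 ≈ -2.776 μg/mL.

-2.8 μg/mL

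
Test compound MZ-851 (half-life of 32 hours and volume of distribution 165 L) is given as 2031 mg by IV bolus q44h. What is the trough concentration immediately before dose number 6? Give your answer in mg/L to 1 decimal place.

7.7 mg/L

f = (1/2)^(τ/t½) = (1/2)^(44/32) ≈ 0.3856.
C₀ = D/Vd = 2031/165 ≈ 12.309 mg/L.
Before the 6th dose, 5 doses have been given. Superposition: Cmin = C₀·(f + f² + … + f^5).
≈ 12.309 × (0.3856 + 0.1487 + 0.0573 + 0.0221 + 0.0085) ≈ 12.309 × 0.6222 ≈ 7.659 mg/L.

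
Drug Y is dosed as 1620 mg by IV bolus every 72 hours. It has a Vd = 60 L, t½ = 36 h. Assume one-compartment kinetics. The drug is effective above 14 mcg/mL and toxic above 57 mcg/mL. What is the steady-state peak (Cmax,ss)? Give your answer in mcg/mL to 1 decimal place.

36.0 mcg/mL

The dosing interval is 2 half-lives, so f = 2^(−2) = 0.25.
At steady state, R = 1/(1 − 0.25) = 4/3.
Single-dose peak C₀ = D/Vd = 1620/60 = 27 mcg/mL.
Steady-state peak Cmax,ss = C₀·R = 27 × 4/3 ≈ 36.000 mcg/mL.
Peak 36.0 mcg/mL vs MTC 57 mcg/mL: below toxic threshold.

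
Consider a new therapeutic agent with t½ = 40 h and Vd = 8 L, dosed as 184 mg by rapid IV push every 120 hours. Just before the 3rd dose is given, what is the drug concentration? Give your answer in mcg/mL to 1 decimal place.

f = (1/2)^(τ/t½) = (1/2)^(120/40) ≈ 0.1250.
C₀ = D/Vd = 184/8 ≈ 23.000 mcg/mL.
Before the 3rd dose, 2 doses have been given. Superposition: Cmin = C₀·(f + f²).
≈ 23.000 × (0.1250 + 0.0156) ≈ 23.000 × 0.1406 ≈ 3.234 mcg/mL.

3.2 mcg/mL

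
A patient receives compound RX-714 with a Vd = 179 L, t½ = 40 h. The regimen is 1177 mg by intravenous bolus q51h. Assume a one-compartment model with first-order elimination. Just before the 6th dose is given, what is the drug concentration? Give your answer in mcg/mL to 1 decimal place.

4.6 mcg/mL

f = (1/2)^(τ/t½) = (1/2)^(51/40) ≈ 0.4132.
C₀ = D/Vd = 1177/179 ≈ 6.575 mcg/mL.
Before the 6th dose, 5 doses have been given. Superposition: Cmin = C₀·(f + f² + … + f^5).
≈ 6.575 × (0.4132 + 0.1707 + 0.0705 + 0.0292 + 0.0120) ≈ 6.575 × 0.6956 ≈ 4.574 mcg/mL.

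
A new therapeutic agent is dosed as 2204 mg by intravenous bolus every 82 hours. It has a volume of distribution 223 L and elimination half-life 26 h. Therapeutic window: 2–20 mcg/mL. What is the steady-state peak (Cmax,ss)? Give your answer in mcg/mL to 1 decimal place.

11.1 mcg/mL

k = ln2/t½ = ln2/26 ≈ 0.026660 h⁻¹; fraction remaining f = e^(−kτ) = e^(−0.026660×82) ≈ 0.1124.
Accumulation ratio R = 1/(1 − f) ≈ 1/0.8876 ≈ 1.1266.
Single-dose peak C₀ = D/Vd = 2204/223 ≈ 9.883 mcg/mL.
Cmax,ss = C₀/(1 − f) ≈ 9.883/0.8876 ≈ 11.135 mcg/mL.
Peak 11.1 mcg/mL vs MTC 20 mcg/mL: below toxic threshold.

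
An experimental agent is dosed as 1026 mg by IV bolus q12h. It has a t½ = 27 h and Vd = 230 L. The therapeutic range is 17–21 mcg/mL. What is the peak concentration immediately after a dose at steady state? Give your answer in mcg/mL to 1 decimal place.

16.8 mcg/mL

τ/t½ = 12/27 ≈ 0.44444, so fraction remaining f = (1/2)^(12/27) ≈ 0.7349.
At steady state, accumulation factor R = 1/(1 − e^(−kτ)) ≈ 3.7722.
Each bolus raises the concentration by D/Vd = 1026/230 ≈ 4.461 mcg/mL.
Steady-state peak Cmax,ss = C₀·R ≈ 4.461 × 3.7722 ≈ 16.828 mcg/mL.
Peak 16.8 mcg/mL vs MTC 21 mcg/mL: below toxic threshold.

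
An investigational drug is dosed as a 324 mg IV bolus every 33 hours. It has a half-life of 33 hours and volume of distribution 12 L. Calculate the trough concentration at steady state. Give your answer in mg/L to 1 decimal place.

τ = 33 h = 1 half-life, so f = (1/2)^1 = 0.5.
Accumulation ratio R = 1/(1 − f) = 1/0.5 = 2/1.
Single-dose peak C₀ = D/Vd = 324/12 = 27 mg/L.
Steady-state peak Cmax,ss = C₀·R = 27 × 2/1 ≈ 54.000 mg/L.
Steady-state trough Cmin,ss = Cmax,ss·f ≈ 54.000 × 0.5 ≈ 27.000 mg/L.

27.0 mg/L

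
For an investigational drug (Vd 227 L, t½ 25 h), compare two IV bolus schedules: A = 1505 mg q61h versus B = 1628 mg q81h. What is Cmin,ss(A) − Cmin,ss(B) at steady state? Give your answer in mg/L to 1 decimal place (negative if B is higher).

Regimen A: f = (1/2)^(61/25) ≈ 0.1843; Cmin,ss = (1505/227)·f/(1−f) ≈ 1.498 mg/L.
Regimen B: f = (1/2)^(81/25) ≈ 0.1058; Cmin,ss = (1628/227)·f/(1−f) ≈ 0.849 mg/L.
Difference ≈ 1.498 − 0.849 ≈ 0.649 mg/L.

0.6 mg/L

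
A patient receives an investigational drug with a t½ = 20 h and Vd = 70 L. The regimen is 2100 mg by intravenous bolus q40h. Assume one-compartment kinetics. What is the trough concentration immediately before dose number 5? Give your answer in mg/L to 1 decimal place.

10.0 mg/L

f = (1/2)^(τ/t½) = (1/2)^(40/20) ≈ 0.2500.
C₀ = D/Vd = 2100/70 ≈ 30.000 mg/L.
Before the 5th dose, 4 doses have been given. Superposition: Cmin = C₀·(f + f² + … + f^4).
≈ 30.000 × (0.2500 + 0.0625 + 0.0156 + 0.0039) ≈ 30.000 × 0.3320 ≈ 9.960 mg/L.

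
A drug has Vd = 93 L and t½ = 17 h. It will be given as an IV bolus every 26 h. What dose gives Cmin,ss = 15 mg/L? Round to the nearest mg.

2632 mg

τ/t½ = 26/17 ≈ 1.5294, so f = (1/2)^(26/17) ≈ 0.346419.
Cmin,ss = (D/Vd)·f/(1−f), so D = Cmin,ss·Vd·(1−f)/f.
D = 15 × 93 × (1−f)/f ≈ 15 × 93 × 1.88668 ≈ 2631.92 mg.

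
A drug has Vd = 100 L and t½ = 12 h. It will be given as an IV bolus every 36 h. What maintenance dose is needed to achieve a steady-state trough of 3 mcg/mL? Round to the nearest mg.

2100 mg

τ/t½ = 36/12 ≈ 3, so f = (1/2)^(36/12) ≈ 0.125000.
Cmin,ss = (D/Vd)·f/(1−f), so D = Cmin,ss·Vd·(1−f)/f.
D = 3 × 100 × (1−f)/f ≈ 3 × 100 × 7.00000 ≈ 2100.00 mg.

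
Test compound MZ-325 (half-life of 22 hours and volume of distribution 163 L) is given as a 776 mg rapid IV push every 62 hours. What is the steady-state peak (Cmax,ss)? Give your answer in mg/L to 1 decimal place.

τ/t½ = 62/22 ≈ 2.8182, so fraction remaining f = (1/2)^(62/22) ≈ 0.1418.
Accumulation ratio R = 1/(1 − f) ≈ 1/0.8582 ≈ 1.1652.
Each bolus raises the concentration by D/Vd = 776/163 ≈ 4.761 mg/L.
Steady-state peak Cmax,ss = C₀·R ≈ 4.761 × 1.1652 ≈ 5.548 mg/L.

5.5 mg/L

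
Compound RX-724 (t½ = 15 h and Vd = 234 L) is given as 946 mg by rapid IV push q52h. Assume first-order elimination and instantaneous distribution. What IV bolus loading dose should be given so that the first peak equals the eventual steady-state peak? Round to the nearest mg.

f = (1/2)^(52/15) ≈ 0.090454; accumulation ratio R = 1/(1−f) ≈ 1.09945.
Loading dose to hit Cmax,ss on first dose: D_load = D_maint·R ≈ 946 × 1.09945 ≈ 1040.08 mg.

1040 mg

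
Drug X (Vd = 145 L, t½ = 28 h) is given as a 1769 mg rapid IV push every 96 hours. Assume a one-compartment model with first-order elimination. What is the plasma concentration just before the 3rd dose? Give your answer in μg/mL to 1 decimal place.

1.2 μg/mL

f = (1/2)^(τ/t½) = (1/2)^(96/28) ≈ 0.0929.
C₀ = D/Vd = 1769/145 ≈ 12.200 μg/mL.
Before the 3rd dose, 2 doses have been given. Superposition: Cmin = C₀·(f + f²).
≈ 12.200 × (0.0929 + 0.0086) ≈ 12.200 × 0.1015 ≈ 1.238 μg/mL.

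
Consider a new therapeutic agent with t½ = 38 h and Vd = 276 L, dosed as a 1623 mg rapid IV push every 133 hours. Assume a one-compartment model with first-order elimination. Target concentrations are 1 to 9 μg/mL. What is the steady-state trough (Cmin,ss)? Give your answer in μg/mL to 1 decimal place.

0.6 μg/mL

Over one 133-h interval, 133/38 ≈ 3.5 half-lives elapse, leaving f ≈ 0.0884 of each dose.
Accumulation ratio R = 1/(1 − f) ≈ 1/0.9116 ≈ 1.0970.
Single-dose peak C₀ = D/Vd = 1623/276 ≈ 5.880 μg/mL.
Cmax,ss = C₀/(1 − f) ≈ 5.880/0.9116 ≈ 6.450 μg/mL.
Steady-state trough Cmin,ss = Cmax,ss·f ≈ 6.450 × 0.0884 ≈ 0.570 μg/mL.
Trough 0.6 μg/mL vs MEC 1 μg/mL: subtherapeutic.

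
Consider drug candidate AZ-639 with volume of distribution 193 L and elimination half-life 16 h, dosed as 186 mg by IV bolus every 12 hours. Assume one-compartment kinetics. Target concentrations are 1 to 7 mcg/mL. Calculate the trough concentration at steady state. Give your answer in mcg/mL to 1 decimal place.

1.4 mcg/mL

Over one 12-h interval, 12/16 ≈ 0.75 half-lives elapse, leaving f ≈ 0.5946 of each dose.
Single-dose peak C₀ = D/Vd = 186/193 ≈ 0.964 mcg/mL.
Steady-state trough Cmin,ss = C₀·f/(1−f) ≈ 0.964 × 0.5946/0.4054 ≈ 1.414 mcg/mL.
Trough 1.4 mcg/mL vs MEC 1 mcg/mL: adequate.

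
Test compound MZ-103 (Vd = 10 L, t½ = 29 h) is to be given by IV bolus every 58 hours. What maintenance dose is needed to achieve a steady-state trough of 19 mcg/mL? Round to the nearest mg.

τ/t½ = 58/29 ≈ 2, so f = (1/2)^(58/29) ≈ 0.250000.
Cmin,ss = (D/Vd)·f/(1−f), so D = Cmin,ss·Vd·(1−f)/f.
D = 19 × 10 × (1−f)/f ≈ 19 × 10 × 3.00000 ≈ 570.00 mg.

570 mg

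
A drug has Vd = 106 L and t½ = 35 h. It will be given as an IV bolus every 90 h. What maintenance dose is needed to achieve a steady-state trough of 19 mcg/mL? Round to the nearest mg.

9957 mg

τ/t½ = 90/35 ≈ 2.5714, so f = (1/2)^(90/35) ≈ 0.168238.
Cmin,ss = (D/Vd)·f/(1−f), so D = Cmin,ss·Vd·(1−f)/f.
D = 19 × 106 × (1−f)/f ≈ 19 × 106 × 4.94396 ≈ 9957.14 mg.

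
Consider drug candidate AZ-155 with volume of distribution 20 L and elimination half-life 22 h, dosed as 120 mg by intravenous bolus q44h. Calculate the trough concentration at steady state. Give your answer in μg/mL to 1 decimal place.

2.0 μg/mL

τ = 44 h = 2 half-lives, so f = (1/2)^2 = 0.25.
Accumulation ratio R = 1/(1 − f) = 1/0.75 = 4/3.
Single-dose peak C₀ = D/Vd = 120/20 = 6 μg/mL.
Steady-state peak Cmax,ss = C₀·R = 6 × 4/3 ≈ 8.000 μg/mL.
Steady-state trough Cmin,ss = Cmax,ss·f ≈ 8.000 × 0.25 ≈ 2.000 μg/mL.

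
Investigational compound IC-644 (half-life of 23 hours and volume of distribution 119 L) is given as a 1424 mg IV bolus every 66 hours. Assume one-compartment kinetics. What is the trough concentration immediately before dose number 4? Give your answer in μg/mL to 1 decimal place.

f = (1/2)^(τ/t½) = (1/2)^(66/23) ≈ 0.1368.
C₀ = D/Vd = 1424/119 ≈ 11.966 μg/mL.
Before the 4th dose, 3 doses have been given. Superposition: Cmin = C₀·(f + f² + … + f^3).
≈ 11.966 × (0.1368 + 0.0187 + 0.0026) ≈ 11.966 × 0.1581 ≈ 1.892 μg/mL.

1.9 μg/mL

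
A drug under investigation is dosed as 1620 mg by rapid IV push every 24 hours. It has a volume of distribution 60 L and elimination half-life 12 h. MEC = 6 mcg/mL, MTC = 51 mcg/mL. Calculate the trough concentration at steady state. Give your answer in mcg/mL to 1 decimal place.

The dosing interval is 2 half-lives, so f = 2^(−2) = 0.25.
Accumulation ratio R = 1/(1 − f) = 1/0.75 = 4/3.
Single-dose peak C₀ = D/Vd = 1620/60 = 27 mcg/mL.
Steady-state peak Cmax,ss = C₀·R = 27 × 4/3 ≈ 36.000 mcg/mL.
Steady-state trough Cmin,ss = Cmax,ss·f ≈ 36.000 × 0.25 ≈ 9.000 mcg/mL.
Trough 9.0 mcg/mL vs MEC 6 mcg/mL: adequate.

9.0 mcg/mL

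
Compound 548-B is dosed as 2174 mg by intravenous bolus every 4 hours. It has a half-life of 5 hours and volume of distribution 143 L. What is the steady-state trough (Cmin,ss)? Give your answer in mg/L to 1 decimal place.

20.5 mg/L

τ/t½ = 4/5 ≈ 0.8, so fraction remaining f = (1/2)^(4/5) ≈ 0.5743.
Each bolus raises the concentration by D/Vd = 2174/143 ≈ 15.203 mg/L.
Steady-state trough Cmin,ss = C₀·f/(1−f) ≈ 15.203 × 0.5743/0.4257 ≈ 20.510 mg/L.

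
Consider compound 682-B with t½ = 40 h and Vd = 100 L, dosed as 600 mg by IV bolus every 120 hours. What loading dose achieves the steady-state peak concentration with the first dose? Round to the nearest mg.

686 mg

f = (1/2)^(120/40) ≈ 0.125000; accumulation ratio R = 1/(1−f) ≈ 1.14286.
Loading dose to hit Cmax,ss on first dose: D_load = D_maint·R ≈ 600 × 1.14286 ≈ 685.72 mg.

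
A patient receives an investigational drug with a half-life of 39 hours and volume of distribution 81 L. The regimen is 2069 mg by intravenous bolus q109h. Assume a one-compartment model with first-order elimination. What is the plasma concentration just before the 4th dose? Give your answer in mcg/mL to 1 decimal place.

4.3 mcg/mL

f = (1/2)^(τ/t½) = (1/2)^(109/39) ≈ 0.1441.
C₀ = D/Vd = 2069/81 ≈ 25.543 mcg/mL.
Before the 4th dose, 3 doses have been given. Superposition: Cmin = C₀·(f + f² + … + f^3).
≈ 25.543 × (0.1441 + 0.0208 + 0.0030) ≈ 25.543 × 0.1679 ≈ 4.289 mcg/mL.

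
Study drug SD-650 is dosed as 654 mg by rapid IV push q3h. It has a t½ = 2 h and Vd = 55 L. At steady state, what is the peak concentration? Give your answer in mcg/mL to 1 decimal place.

τ/t½ = 3/2 ≈ 1.5, so fraction remaining f = (1/2)^(3/2) ≈ 0.3536.
Accumulation ratio R = 1/(1 − f) ≈ 1/0.6464 ≈ 1.5470.
Each bolus raises the concentration by D/Vd = 654/55 ≈ 11.891 mcg/mL.
Cmax,ss = C₀/(1 − f) ≈ 11.891/0.6464 ≈ 18.396 mcg/mL.

18.4 mcg/mL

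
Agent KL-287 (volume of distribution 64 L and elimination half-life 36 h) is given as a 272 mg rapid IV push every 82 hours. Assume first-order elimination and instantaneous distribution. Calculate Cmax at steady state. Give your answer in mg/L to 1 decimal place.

5.4 mg/L

Over one 82-h interval, 82/36 ≈ 2.2778 half-lives elapse, leaving f ≈ 0.2062 of each dose.
At steady state, accumulation factor R = 1/(1 − e^(−kτ)) ≈ 1.2598.
Single-dose peak C₀ = D/Vd = 272/64 ≈ 4.250 mg/L.
Steady-state peak Cmax,ss = C₀·R ≈ 4.250 × 1.2598 ≈ 5.354 mg/L.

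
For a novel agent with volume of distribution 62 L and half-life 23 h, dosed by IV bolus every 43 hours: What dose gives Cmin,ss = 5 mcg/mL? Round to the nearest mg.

τ/t½ = 43/23 ≈ 1.8696, so f = (1/2)^(43/23) ≈ 0.273656.
Cmin,ss = (D/Vd)·f/(1−f), so D = Cmin,ss·Vd·(1−f)/f.
D = 5 × 62 × (1−f)/f ≈ 5 × 62 × 2.65422 ≈ 822.81 mg.

823 mg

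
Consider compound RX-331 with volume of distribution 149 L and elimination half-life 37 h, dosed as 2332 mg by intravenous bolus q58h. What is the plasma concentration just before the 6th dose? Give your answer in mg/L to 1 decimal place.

f = (1/2)^(τ/t½) = (1/2)^(58/37) ≈ 0.3374.
C₀ = D/Vd = 2332/149 ≈ 15.651 mg/L.
Before the 6th dose, 5 doses have been given. Superposition: Cmin = C₀·(f + f² + … + f^5).
≈ 15.651 × (0.3374 + 0.1138 + 0.0384 + 0.0130 + 0.0044) ≈ 15.651 × 0.5070 ≈ 7.935 mg/L.

7.9 mg/L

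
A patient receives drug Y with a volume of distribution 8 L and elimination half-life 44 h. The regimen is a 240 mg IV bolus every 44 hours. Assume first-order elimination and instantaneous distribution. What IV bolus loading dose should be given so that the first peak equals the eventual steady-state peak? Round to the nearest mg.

f = (1/2)^(44/44) ≈ 0.500000; accumulation ratio R = 1/(1−f) ≈ 2.00000.
Loading dose to hit Cmax,ss on first dose: D_load = D_maint·R ≈ 240 × 2.00000 ≈ 480.00 mg.

480 mg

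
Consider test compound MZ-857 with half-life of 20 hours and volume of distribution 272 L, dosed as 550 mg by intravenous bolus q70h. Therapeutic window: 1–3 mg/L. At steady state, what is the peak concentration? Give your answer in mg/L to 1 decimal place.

Over one 70-h interval, 70/20 ≈ 3.5 half-lives elapse, leaving f ≈ 0.0884 of each dose.
At steady state, accumulation factor R = 1/(1 − e^(−kτ)) ≈ 1.0970.
Each bolus raises the concentration by D/Vd = 550/272 ≈ 2.022 mg/L.
Steady-state peak Cmax,ss = C₀·R ≈ 2.022 × 1.0970 ≈ 2.218 mg/L.
Peak 2.2 mg/L vs MTC 3 mg/L: below toxic threshold.

2.2 mg/L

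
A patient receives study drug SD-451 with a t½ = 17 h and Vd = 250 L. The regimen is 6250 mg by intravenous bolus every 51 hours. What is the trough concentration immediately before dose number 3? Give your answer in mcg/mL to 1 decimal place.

f = (1/2)^(τ/t½) = (1/2)^(51/17) ≈ 0.1250.
C₀ = D/Vd = 6250/250 ≈ 25.000 mcg/mL.
Before the 3rd dose, 2 doses have been given. Superposition: Cmin = C₀·(f + f²).
≈ 25.000 × (0.1250 + 0.0156) ≈ 25.000 × 0.1406 ≈ 3.515 mcg/mL.

3.5 mcg/mL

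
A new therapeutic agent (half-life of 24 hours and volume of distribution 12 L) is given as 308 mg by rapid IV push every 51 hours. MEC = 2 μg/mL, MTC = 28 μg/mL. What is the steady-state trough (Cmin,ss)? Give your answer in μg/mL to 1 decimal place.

7.6 μg/mL

τ/t½ = 51/24 ≈ 2.125, so fraction remaining f = (1/2)^(51/24) ≈ 0.2293.
At steady state, accumulation factor R = 1/(1 − e^(−kτ)) ≈ 1.2975.
Each bolus raises the concentration by D/Vd = 308/12 ≈ 25.667 μg/mL.
Steady-state peak Cmax,ss = C₀·R ≈ 25.667 × 1.2975 ≈ 33.303 μg/mL.
Steady-state trough Cmin,ss = Cmax,ss·f ≈ 33.303 × 0.2293 ≈ 7.636 μg/mL.
Trough 7.6 μg/mL vs MEC 2 μg/mL: adequate.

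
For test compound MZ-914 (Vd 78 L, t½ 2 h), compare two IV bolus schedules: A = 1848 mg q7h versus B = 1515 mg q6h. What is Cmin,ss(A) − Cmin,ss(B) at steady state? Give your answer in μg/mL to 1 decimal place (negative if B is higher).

Regimen A: f = (1/2)^(7/2) ≈ 0.0884; Cmin,ss = (1848/78)·f/(1−f) ≈ 2.297 μg/mL.
Regimen B: f = (1/2)^(6/2) ≈ 0.1250; Cmin,ss = (1515/78)·f/(1−f) ≈ 2.775 μg/mL.
Difference ≈ 2.297 − 2.775 ≈ -0.478 μg/mL.

-0.5 μg/mL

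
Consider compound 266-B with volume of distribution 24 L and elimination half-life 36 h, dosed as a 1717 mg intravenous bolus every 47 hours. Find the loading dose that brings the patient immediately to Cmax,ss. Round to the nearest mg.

f = (1/2)^(47/36) ≈ 0.404565; accumulation ratio R = 1/(1−f) ≈ 1.67944.
Loading dose to hit Cmax,ss on first dose: D_load = D_maint·R ≈ 1717 × 1.67944 ≈ 2883.60 mg.

2884 mg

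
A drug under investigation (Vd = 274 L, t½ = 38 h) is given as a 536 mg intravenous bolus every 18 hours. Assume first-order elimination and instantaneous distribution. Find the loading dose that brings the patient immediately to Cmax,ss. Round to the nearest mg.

f = (1/2)^(18/38) ≈ 0.720123; accumulation ratio R = 1/(1−f) ≈ 3.57300.
Loading dose to hit Cmax,ss on first dose: D_load = D_maint·R ≈ 536 × 3.57300 ≈ 1915.13 mg.

1915 mg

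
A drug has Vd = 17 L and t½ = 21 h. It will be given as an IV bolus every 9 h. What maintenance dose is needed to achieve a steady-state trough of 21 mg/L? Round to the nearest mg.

τ/t½ = 9/21 ≈ 0.42857, so f = (1/2)^(9/21) ≈ 0.742997.
Cmin,ss = (D/Vd)·f/(1−f), so D = Cmin,ss·Vd·(1−f)/f.
D = 21 × 17 × (1−f)/f ≈ 21 × 17 × 0.34590 ≈ 123.49 mg.

123 mg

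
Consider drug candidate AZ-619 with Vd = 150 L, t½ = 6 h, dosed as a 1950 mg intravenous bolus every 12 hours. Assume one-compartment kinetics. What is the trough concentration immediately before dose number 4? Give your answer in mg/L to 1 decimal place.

4.3 mg/L

f = (1/2)^(τ/t½) = (1/2)^(12/6) ≈ 0.2500.
C₀ = D/Vd = 1950/150 ≈ 13.000 mg/L.
Before the 4th dose, 3 doses have been given. Superposition: Cmin = C₀·(f + f² + … + f^3).
≈ 13.000 × (0.2500 + 0.0625 + 0.0156) ≈ 13.000 × 0.3281 ≈ 4.265 mg/L.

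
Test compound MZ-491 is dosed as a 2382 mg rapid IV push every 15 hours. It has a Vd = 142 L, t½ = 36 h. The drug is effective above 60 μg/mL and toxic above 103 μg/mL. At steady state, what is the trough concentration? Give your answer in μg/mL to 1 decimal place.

τ/t½ = 15/36 ≈ 0.41667, so fraction remaining f = (1/2)^(15/36) ≈ 0.7492.
Accumulation ratio R = 1/(1 − f) ≈ 1/0.2508 ≈ 3.9872.
Each bolus raises the concentration by D/Vd = 2382/142 ≈ 16.775 μg/mL.
Cmax,ss = C₀/(1 − f) ≈ 16.775/0.2508 ≈ 66.886 μg/mL.
Steady-state trough Cmin,ss = Cmax,ss·f ≈ 66.886 × 0.7492 ≈ 50.111 μg/mL.
Trough 50.1 μg/mL vs MEC 60 μg/mL: subtherapeutic.

50.1 μg/mL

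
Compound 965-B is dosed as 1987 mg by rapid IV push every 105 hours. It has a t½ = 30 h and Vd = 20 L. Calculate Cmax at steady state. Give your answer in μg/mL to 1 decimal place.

109.0 μg/mL

k = ln2/t½ = ln2/30 ≈ 0.023105 h⁻¹; fraction remaining f = e^(−kτ) = e^(−0.023105×105) ≈ 0.0884.
Accumulation ratio R = 1/(1 − f) ≈ 1/0.9116 ≈ 1.0970.
Each bolus raises the concentration by D/Vd = 1987/20 ≈ 99.350 μg/mL.
Steady-state peak Cmax,ss = C₀·R ≈ 99.350 × 1.0970 ≈ 108.987 μg/mL.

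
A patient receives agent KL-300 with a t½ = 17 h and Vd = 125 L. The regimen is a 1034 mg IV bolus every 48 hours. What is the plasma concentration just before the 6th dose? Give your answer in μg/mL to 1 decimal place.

f = (1/2)^(τ/t½) = (1/2)^(48/17) ≈ 0.1413.
C₀ = D/Vd = 1034/125 ≈ 8.272 μg/mL.
Before the 6th dose, 5 doses have been given. Superposition: Cmin = C₀·(f + f² + … + f^5).
≈ 8.272 × (0.1413 + 0.0200 + 0.0028 + 0.0004 + 0.0001) ≈ 8.272 × 0.1646 ≈ 1.362 μg/mL.

1.4 μg/mL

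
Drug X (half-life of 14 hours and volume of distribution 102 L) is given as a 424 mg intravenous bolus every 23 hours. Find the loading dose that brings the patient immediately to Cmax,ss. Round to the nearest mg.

f = (1/2)^(23/14) ≈ 0.320222; accumulation ratio R = 1/(1−f) ≈ 1.47107.
Loading dose to hit Cmax,ss on first dose: D_load = D_maint·R ≈ 424 × 1.47107 ≈ 623.73 mg.

624 mg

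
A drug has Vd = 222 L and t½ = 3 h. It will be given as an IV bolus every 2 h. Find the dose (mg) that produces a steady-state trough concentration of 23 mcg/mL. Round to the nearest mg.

2999 mg

τ/t½ = 2/3 ≈ 0.66667, so f = (1/2)^(2/3) ≈ 0.629961.
Cmin,ss = (D/Vd)·f/(1−f), so D = Cmin,ss·Vd·(1−f)/f.
D = 23 × 222 × (1−f)/f ≈ 23 × 222 × 0.58740 ≈ 2999.26 mg.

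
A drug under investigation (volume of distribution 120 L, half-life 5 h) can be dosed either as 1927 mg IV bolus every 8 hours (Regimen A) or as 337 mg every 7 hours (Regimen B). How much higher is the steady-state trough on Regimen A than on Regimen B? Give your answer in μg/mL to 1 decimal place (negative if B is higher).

6.2 μg/mL

Regimen A: f = (1/2)^(8/5) ≈ 0.3299; Cmin,ss = (1927/120)·f/(1−f) ≈ 7.906 μg/mL.
Regimen B: f = (1/2)^(7/5) ≈ 0.3789; Cmin,ss = (337/120)·f/(1−f) ≈ 1.713 μg/mL.
Difference ≈ 7.906 − 1.713 ≈ 6.193 μg/mL.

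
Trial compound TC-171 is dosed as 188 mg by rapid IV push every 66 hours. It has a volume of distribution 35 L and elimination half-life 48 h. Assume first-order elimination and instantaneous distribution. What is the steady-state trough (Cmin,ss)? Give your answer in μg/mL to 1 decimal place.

3.4 μg/mL

τ/t½ = 66/48 ≈ 1.375, so fraction remaining f = (1/2)^(66/48) ≈ 0.3856.
At steady state, accumulation factor R = 1/(1 − e^(−kτ)) ≈ 1.6276.
Single-dose peak C₀ = D/Vd = 188/35 ≈ 5.371 μg/mL.
Cmax,ss = C₀/(1 − f) ≈ 5.371/0.6144 ≈ 8.742 μg/mL.
One interval later, Cmin,ss = Cmax,ss·e^(−kτ) ≈ 8.742 × 0.3856 ≈ 3.371 μg/mL.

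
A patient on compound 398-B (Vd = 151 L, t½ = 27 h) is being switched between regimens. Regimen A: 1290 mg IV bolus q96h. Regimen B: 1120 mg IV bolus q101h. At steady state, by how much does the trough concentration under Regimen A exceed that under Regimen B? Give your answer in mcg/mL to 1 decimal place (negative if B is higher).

Regimen A: f = (1/2)^(96/27) ≈ 0.0850; Cmin,ss = (1290/151)·f/(1−f) ≈ 0.794 mcg/mL.
Regimen B: f = (1/2)^(101/27) ≈ 0.0748; Cmin,ss = (1120/151)·f/(1−f) ≈ 0.600 mcg/mL.
Difference ≈ 0.794 − 0.600 ≈ 0.194 mcg/mL.

0.2 mcg/mL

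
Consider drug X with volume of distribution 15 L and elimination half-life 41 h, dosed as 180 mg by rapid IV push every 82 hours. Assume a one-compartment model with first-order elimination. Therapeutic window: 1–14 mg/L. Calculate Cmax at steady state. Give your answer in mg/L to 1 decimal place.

16.0 mg/L

τ = 82 h = 2 half-lives, so f = (1/2)^2 = 0.25.
Accumulation ratio R = 1/(1 − f) = 1/0.75 = 4/3.
Single-dose peak C₀ = D/Vd = 180/15 = 12 mg/L.
Steady-state peak Cmax,ss = C₀·R = 12 × 4/3 ≈ 16.000 mg/L.
Peak 16.0 mg/L vs MTC 14 mg/L: exceeds toxic threshold.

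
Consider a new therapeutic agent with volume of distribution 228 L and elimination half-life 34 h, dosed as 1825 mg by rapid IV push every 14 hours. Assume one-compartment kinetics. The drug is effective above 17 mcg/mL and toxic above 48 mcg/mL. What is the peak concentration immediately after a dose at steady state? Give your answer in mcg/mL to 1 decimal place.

τ/t½ = 14/34 ≈ 0.41176, so fraction remaining f = (1/2)^(14/34) ≈ 0.7517.
At steady state, accumulation factor R = 1/(1 − e^(−kτ)) ≈ 4.0274.
Single-dose peak C₀ = D/Vd = 1825/228 ≈ 8.004 mcg/mL.
Steady-state peak Cmax,ss = C₀·R ≈ 8.004 × 4.0274 ≈ 32.235 mcg/mL.
Peak 32.2 mcg/mL vs MTC 48 mcg/mL: below toxic threshold.

32.2 mcg/mL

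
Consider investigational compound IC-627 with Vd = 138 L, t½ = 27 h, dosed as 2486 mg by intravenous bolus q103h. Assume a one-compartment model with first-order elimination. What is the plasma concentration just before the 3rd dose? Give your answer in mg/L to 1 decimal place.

f = (1/2)^(τ/t½) = (1/2)^(103/27) ≈ 0.0711.
C₀ = D/Vd = 2486/138 ≈ 18.014 mg/L.
Before the 3rd dose, 2 doses have been given. Superposition: Cmin = C₀·(f + f²).
≈ 18.014 × (0.0711 + 0.0051) ≈ 18.014 × 0.0762 ≈ 1.373 mg/L.

1.4 mg/L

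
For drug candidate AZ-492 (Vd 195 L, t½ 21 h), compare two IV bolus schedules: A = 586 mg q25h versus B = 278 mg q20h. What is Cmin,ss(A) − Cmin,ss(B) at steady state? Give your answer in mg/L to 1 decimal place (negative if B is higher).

0.8 mg/L

Regimen A: f = (1/2)^(25/21) ≈ 0.4382; Cmin,ss = (586/195)·f/(1−f) ≈ 2.344 mg/L.
Regimen B: f = (1/2)^(20/21) ≈ 0.5168; Cmin,ss = (278/195)·f/(1−f) ≈ 1.525 mg/L.
Difference ≈ 2.344 − 1.525 ≈ 0.819 mg/L.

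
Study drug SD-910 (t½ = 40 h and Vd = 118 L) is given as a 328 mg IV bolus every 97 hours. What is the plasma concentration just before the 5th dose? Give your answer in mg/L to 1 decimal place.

f = (1/2)^(τ/t½) = (1/2)^(97/40) ≈ 0.1862.
C₀ = D/Vd = 328/118 ≈ 2.780 mg/L.
Before the 5th dose, 4 doses have been given. Superposition: Cmin = C₀·(f + f² + … + f^4).
≈ 2.780 × (0.1862 + 0.0347 + 0.0065 + 0.0012) ≈ 2.780 × 0.2286 ≈ 0.636 mg/L.

0.6 mg/L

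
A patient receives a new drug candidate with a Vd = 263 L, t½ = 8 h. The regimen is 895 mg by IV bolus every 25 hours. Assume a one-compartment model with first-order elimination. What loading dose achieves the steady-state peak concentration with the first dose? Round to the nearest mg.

1011 mg

f = (1/2)^(25/8) ≈ 0.114626; accumulation ratio R = 1/(1−f) ≈ 1.12947.
Loading dose to hit Cmax,ss on first dose: D_load = D_maint·R ≈ 895 × 1.12947 ≈ 1010.88 mg.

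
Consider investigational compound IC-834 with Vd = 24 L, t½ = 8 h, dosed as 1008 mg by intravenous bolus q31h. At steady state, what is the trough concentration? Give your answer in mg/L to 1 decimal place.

3.1 mg/L

Over one 31-h interval, 31/8 ≈ 3.875 half-lives elapse, leaving f ≈ 0.0682 of each dose.
Single-dose peak C₀ = D/Vd = 1008/24 ≈ 42.000 mg/L.
Steady-state trough Cmin,ss = C₀·f/(1−f) ≈ 42.000 × 0.0682/0.9318 ≈ 3.074 mg/L.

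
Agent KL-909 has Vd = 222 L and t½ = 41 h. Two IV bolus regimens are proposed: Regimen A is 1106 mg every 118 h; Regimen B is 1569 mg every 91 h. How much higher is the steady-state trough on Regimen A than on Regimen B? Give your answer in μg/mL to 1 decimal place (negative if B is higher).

-1.1 μg/mL

Regimen A: f = (1/2)^(118/41) ≈ 0.1360; Cmin,ss = (1106/222)·f/(1−f) ≈ 0.784 μg/mL.
Regimen B: f = (1/2)^(91/41) ≈ 0.2147; Cmin,ss = (1569/222)·f/(1−f) ≈ 1.932 μg/mL.
Difference ≈ 0.784 − 1.932 ≈ -1.148 μg/mL.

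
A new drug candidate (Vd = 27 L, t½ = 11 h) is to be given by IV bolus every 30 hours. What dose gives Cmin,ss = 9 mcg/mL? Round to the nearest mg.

1366 mg

τ/t½ = 30/11 ≈ 2.7273, so f = (1/2)^(30/11) ≈ 0.151011.
Cmin,ss = (D/Vd)·f/(1−f), so D = Cmin,ss·Vd·(1−f)/f.
D = 9 × 27 × (1−f)/f ≈ 9 × 27 × 5.62203 ≈ 1366.15 mg.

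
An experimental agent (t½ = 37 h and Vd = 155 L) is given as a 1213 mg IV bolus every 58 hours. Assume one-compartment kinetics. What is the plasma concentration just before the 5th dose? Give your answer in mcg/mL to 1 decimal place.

f = (1/2)^(τ/t½) = (1/2)^(58/37) ≈ 0.3374.
C₀ = D/Vd = 1213/155 ≈ 7.826 mcg/mL.
Before the 5th dose, 4 doses have been given. Superposition: Cmin = C₀·(f + f² + … + f^4).
≈ 7.826 × (0.3374 + 0.1138 + 0.0384 + 0.0130) ≈ 7.826 × 0.5026 ≈ 3.933 mcg/mL.

3.9 mcg/mL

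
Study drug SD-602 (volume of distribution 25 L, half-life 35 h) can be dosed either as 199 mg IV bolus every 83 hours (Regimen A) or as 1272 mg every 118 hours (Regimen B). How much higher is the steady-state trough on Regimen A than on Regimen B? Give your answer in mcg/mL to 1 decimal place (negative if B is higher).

Regimen A: f = (1/2)^(83/35) ≈ 0.1933; Cmin,ss = (199/25)·f/(1−f) ≈ 1.907 mcg/mL.
Regimen B: f = (1/2)^(118/35) ≈ 0.0966; Cmin,ss = (1272/25)·f/(1−f) ≈ 5.441 mcg/mL.
Difference ≈ 1.907 − 5.441 ≈ -3.534 mcg/mL.

-3.5 mcg/mL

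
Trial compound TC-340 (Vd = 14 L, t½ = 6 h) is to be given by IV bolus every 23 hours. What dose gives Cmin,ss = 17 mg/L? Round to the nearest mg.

τ/t½ = 23/6 ≈ 3.8333, so f = (1/2)^(23/6) ≈ 0.070154.
Cmin,ss = (D/Vd)·f/(1−f), so D = Cmin,ss·Vd·(1−f)/f.
D = 17 × 14 × (1−f)/f ≈ 17 × 14 × 13.25435 ≈ 3154.54 mg.

3155 mg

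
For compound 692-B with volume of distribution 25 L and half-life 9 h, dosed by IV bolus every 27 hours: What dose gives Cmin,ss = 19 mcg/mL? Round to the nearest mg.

τ/t½ = 27/9 ≈ 3, so f = (1/2)^(27/9) ≈ 0.125000.
Cmin,ss = (D/Vd)·f/(1−f), so D = Cmin,ss·Vd·(1−f)/f.
D = 19 × 25 × (1−f)/f ≈ 19 × 25 × 7.00000 ≈ 3325.00 mg.

3325 mg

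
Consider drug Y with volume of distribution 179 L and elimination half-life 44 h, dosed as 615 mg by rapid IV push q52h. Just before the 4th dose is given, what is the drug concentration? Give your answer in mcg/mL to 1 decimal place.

f = (1/2)^(τ/t½) = (1/2)^(52/44) ≈ 0.4408.
C₀ = D/Vd = 615/179 ≈ 3.436 mcg/mL.
Before the 4th dose, 3 doses have been given. Superposition: Cmin = C₀·(f + f² + … + f^3).
≈ 3.436 × (0.4408 + 0.1943 + 0.0856) ≈ 3.436 × 0.7207 ≈ 2.476 mcg/mL.

2.5 mcg/mL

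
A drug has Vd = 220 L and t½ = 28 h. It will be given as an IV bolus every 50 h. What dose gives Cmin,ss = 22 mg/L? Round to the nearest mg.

11848 mg

τ/t½ = 50/28 ≈ 1.7857, so f = (1/2)^(50/28) ≈ 0.290032.
Cmin,ss = (D/Vd)·f/(1−f), so D = Cmin,ss·Vd·(1−f)/f.
D = 22 × 220 × (1−f)/f ≈ 22 × 220 × 2.44790 ≈ 11847.84 mg.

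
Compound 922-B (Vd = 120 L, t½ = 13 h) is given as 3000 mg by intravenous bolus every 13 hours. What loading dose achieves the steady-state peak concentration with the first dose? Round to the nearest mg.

6000 mg

f = (1/2)^(13/13) ≈ 0.500000; accumulation ratio R = 1/(1−f) ≈ 2.00000.
Loading dose to hit Cmax,ss on first dose: D_load = D_maint·R ≈ 3000 × 2.00000 ≈ 6000.00 mg.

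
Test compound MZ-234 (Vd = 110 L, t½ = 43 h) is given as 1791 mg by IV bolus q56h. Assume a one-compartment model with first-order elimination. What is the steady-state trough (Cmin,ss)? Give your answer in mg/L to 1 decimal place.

11.1 mg/L

k = ln2/t½ = ln2/43 ≈ 0.016120 h⁻¹; fraction remaining f = e^(−kτ) = e^(−0.016120×56) ≈ 0.4055.
Accumulation ratio R = 1/(1 − f) ≈ 1/0.5945 ≈ 1.6821.
Each bolus raises the concentration by D/Vd = 1791/110 ≈ 16.282 mg/L.
Cmax,ss = C₀/(1 − f) ≈ 16.282/0.5945 ≈ 27.388 mg/L.
One interval later, Cmin,ss = Cmax,ss·e^(−kτ) ≈ 27.388 × 0.4055 ≈ 11.106 mg/L.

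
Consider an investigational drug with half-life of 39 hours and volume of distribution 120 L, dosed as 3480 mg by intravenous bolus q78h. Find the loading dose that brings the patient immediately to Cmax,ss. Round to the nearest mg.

4640 mg

f = (1/2)^(78/39) ≈ 0.250000; accumulation ratio R = 1/(1−f) ≈ 1.33333.
Loading dose to hit Cmax,ss on first dose: D_load = D_maint·R ≈ 3480 × 1.33333 ≈ 4639.99 mg.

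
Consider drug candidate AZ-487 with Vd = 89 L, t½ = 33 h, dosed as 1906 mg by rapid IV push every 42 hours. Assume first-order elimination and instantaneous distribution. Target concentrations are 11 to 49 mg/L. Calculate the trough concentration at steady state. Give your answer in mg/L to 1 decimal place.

τ/t½ = 42/33 ≈ 1.2727, so fraction remaining f = (1/2)^(42/33) ≈ 0.4139.
At steady state, accumulation factor R = 1/(1 − e^(−kτ)) ≈ 1.7062.
Each bolus raises the concentration by D/Vd = 1906/89 ≈ 21.416 mg/L.
Cmax,ss = C₀/(1 − f) ≈ 21.416/0.5861 ≈ 36.540 mg/L.
Steady-state trough Cmin,ss = Cmax,ss·f ≈ 36.540 × 0.4139 ≈ 15.124 mg/L.
Trough 15.1 mg/L vs MEC 11 mg/L: adequate.

15.1 mg/L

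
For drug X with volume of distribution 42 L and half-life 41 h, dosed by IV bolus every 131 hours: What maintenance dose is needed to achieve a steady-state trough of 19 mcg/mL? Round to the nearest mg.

τ/t½ = 131/41 ≈ 3.1951, so f = (1/2)^(131/41) ≈ 0.109187.
Cmin,ss = (D/Vd)·f/(1−f), so D = Cmin,ss·Vd·(1−f)/f.
D = 19 × 42 × (1−f)/f ≈ 19 × 42 × 8.15860 ≈ 6510.56 mg.

6511 mg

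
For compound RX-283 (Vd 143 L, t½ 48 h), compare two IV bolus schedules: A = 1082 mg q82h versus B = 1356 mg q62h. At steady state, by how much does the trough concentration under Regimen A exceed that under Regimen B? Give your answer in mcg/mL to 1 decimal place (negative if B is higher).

Regimen A: f = (1/2)^(82/48) ≈ 0.3060; Cmin,ss = (1082/143)·f/(1−f) ≈ 3.336 mcg/mL.
Regimen B: f = (1/2)^(62/48) ≈ 0.4085; Cmin,ss = (1356/143)·f/(1−f) ≈ 6.549 mcg/mL.
Difference ≈ 3.336 − 6.549 ≈ -3.213 mcg/mL.

-3.2 mcg/mL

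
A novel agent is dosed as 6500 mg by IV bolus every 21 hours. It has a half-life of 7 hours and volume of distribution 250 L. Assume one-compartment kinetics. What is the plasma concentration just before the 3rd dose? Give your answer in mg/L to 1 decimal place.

f = (1/2)^(τ/t½) = (1/2)^(21/7) ≈ 0.1250.
C₀ = D/Vd = 6500/250 ≈ 26.000 mg/L.
Before the 3rd dose, 2 doses have been given. Superposition: Cmin = C₀·(f + f²).
≈ 26.000 × (0.1250 + 0.0156) ≈ 26.000 × 0.1406 ≈ 3.656 mg/L.

3.7 mg/L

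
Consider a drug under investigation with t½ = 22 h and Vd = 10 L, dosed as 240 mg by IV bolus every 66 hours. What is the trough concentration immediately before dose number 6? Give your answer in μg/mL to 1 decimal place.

f = (1/2)^(τ/t½) = (1/2)^(66/22) ≈ 0.1250.
C₀ = D/Vd = 240/10 ≈ 24.000 μg/mL.
Before the 6th dose, 5 doses have been given. Superposition: Cmin = C₀·(f + f² + … + f^5).
≈ 24.000 × (0.1250 + 0.0156 + 0.0020 + 0.0002 + 0.0000) ≈ 24.000 × 0.1428 ≈ 3.427 μg/mL.

3.4 μg/mL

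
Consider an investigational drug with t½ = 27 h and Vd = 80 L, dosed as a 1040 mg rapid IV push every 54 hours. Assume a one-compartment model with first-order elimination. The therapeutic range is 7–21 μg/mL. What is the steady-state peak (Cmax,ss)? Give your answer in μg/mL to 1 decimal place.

τ = 54 h = 2 half-lives, so f = (1/2)^2 = 0.25.
Accumulation ratio R = 1/(1 − f) = 1/0.75 = 4/3.
Single-dose peak C₀ = D/Vd = 1040/80 = 13 μg/mL.
Steady-state peak Cmax,ss = C₀·R = 13 × 4/3 ≈ 17.333 μg/mL.
Peak 17.3 μg/mL vs MTC 21 μg/mL: below toxic threshold.

17.3 μg/mL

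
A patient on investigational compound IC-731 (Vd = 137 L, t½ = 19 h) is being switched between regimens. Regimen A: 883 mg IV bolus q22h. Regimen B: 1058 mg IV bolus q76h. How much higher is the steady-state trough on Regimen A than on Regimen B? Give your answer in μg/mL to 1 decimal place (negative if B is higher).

Regimen A: f = (1/2)^(22/19) ≈ 0.4482; Cmin,ss = (883/137)·f/(1−f) ≈ 5.235 μg/mL.
Regimen B: f = (1/2)^(76/19) ≈ 0.0625; Cmin,ss = (1058/137)·f/(1−f) ≈ 0.515 μg/mL.
Difference ≈ 5.235 − 0.515 ≈ 4.720 μg/mL.

4.7 μg/mL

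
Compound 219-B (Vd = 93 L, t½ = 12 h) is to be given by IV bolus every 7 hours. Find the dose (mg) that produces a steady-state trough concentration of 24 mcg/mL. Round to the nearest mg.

1112 mg

τ/t½ = 7/12 ≈ 0.58333, so f = (1/2)^(7/12) ≈ 0.667420.
Cmin,ss = (D/Vd)·f/(1−f), so D = Cmin,ss·Vd·(1−f)/f.
D = 24 × 93 × (1−f)/f ≈ 24 × 93 × 0.49831 ≈ 1112.23 mg.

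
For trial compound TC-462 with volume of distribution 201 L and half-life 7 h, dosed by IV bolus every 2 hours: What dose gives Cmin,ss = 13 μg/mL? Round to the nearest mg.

572 mg

τ/t½ = 2/7 ≈ 0.28571, so f = (1/2)^(2/7) ≈ 0.820335.
Cmin,ss = (D/Vd)·f/(1−f), so D = Cmin,ss·Vd·(1−f)/f.
D = 13 × 201 × (1−f)/f ≈ 13 × 201 × 0.21901 ≈ 572.27 mg.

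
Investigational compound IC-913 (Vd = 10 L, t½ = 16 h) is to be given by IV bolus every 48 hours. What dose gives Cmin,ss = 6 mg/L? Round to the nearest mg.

420 mg

τ/t½ = 48/16 ≈ 3, so f = (1/2)^(48/16) ≈ 0.125000.
Cmin,ss = (D/Vd)·f/(1−f), so D = Cmin,ss·Vd·(1−f)/f.
D = 6 × 10 × (1−f)/f ≈ 6 × 10 × 7.00000 ≈ 420.00 mg.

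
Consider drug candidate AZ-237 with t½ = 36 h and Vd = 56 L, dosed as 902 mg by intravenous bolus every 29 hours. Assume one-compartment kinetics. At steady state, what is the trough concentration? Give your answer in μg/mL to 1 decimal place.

Over one 29-h interval, 29/36 ≈ 0.80556 half-lives elapse, leaving f ≈ 0.5721 of each dose.
Accumulation ratio R = 1/(1 − f) ≈ 1/0.4279 ≈ 2.3370.
Each bolus raises the concentration by D/Vd = 902/56 ≈ 16.107 μg/mL.
Cmax,ss = C₀/(1 − f) ≈ 16.107/0.4279 ≈ 37.642 μg/mL.
One interval later, Cmin,ss = Cmax,ss·e^(−kτ) ≈ 37.642 × 0.5721 ≈ 21.535 μg/mL.

21.5 μg/mL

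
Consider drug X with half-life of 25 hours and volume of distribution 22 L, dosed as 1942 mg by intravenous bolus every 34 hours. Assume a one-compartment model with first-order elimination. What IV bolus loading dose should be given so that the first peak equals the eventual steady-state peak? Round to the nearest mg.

f = (1/2)^(34/25) ≈ 0.389582; accumulation ratio R = 1/(1−f) ≈ 1.63822.
Loading dose to hit Cmax,ss on first dose: D_load = D_maint·R ≈ 1942 × 1.63822 ≈ 3181.42 mg.

3181 mg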